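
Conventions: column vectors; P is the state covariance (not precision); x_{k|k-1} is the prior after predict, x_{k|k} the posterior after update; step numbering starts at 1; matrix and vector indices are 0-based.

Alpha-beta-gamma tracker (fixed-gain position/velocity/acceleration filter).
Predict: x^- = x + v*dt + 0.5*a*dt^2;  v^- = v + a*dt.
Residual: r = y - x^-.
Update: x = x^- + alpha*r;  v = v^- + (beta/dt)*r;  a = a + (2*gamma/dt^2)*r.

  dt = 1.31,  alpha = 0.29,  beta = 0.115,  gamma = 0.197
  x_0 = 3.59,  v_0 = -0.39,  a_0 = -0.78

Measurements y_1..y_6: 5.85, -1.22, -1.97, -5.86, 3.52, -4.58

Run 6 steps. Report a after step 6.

a_post = 3.4650

step 1: x_pred=2.4098  r=3.4402  x^+=3.4075  v^+=-1.1098  a^+=0.0098
step 2: x_pred=1.9621  r=-3.1821  x^+=1.0393  v^+=-1.3763  a^+=-0.7207
step 3: x_pred=-1.3821  r=-0.5879  x^+=-1.5526  v^+=-2.3720  a^+=-0.8557
step 4: x_pred=-5.3942  r=-0.4658  x^+=-5.5293  v^+=-3.5339  a^+=-0.9627
step 5: x_pred=-10.9848  r=14.5048  x^+=-6.7784  v^+=-3.5217  a^+=2.3675
step 6: x_pred=-9.3604  r=4.7804  x^+=-7.9741  v^+=-0.0007  a^+=3.4650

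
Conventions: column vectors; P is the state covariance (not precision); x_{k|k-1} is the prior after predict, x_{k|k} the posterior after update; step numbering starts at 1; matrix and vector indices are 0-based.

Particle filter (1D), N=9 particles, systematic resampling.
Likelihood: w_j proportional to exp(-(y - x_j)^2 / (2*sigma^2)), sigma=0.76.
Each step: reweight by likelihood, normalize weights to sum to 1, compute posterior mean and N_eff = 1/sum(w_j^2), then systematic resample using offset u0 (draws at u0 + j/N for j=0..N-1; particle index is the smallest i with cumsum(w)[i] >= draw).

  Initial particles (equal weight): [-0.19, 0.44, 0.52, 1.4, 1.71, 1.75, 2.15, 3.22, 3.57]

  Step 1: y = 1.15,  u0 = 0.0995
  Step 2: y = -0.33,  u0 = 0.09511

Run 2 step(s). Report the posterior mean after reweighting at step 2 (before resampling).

post_mean = 0.6162

step 1: w=[0.0474, 0.1449, 0.1590, 0.2124, 0.1709, 0.1642, 0.0943, 0.0055, 0.0014]  mean=1.2399  Neff=6.3001  idx=[1, 2, 2, 3, 3, 4, 5, 5, 6]
step 2: w=[0.3154, 0.2819, 0.2819, 0.0395, 0.0395, 0.0144, 0.0125, 0.0125, 0.0026]  mean=0.6162  Neff=3.8162  idx=[0, 0, 1, 1, 1, 2, 2, 2, 6]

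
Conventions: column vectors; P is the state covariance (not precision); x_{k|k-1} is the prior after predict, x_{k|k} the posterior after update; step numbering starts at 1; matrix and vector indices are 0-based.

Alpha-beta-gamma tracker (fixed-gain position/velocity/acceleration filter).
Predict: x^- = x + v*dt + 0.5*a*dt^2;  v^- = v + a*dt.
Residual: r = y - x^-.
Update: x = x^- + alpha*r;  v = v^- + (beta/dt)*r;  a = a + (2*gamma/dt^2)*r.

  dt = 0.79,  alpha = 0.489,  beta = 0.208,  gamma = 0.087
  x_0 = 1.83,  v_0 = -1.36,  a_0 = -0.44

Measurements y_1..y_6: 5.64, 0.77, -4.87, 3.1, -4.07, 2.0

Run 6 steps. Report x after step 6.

x_post = -1.1919

step 1: x_pred=0.6183  r=5.0217  x^+=3.0739  v^+=-0.3854  a^+=0.9601
step 2: x_pred=3.0690  r=-2.2990  x^+=1.9448  v^+=-0.2323  a^+=0.3191
step 3: x_pred=1.8609  r=-6.7309  x^+=-1.4305  v^+=-1.7524  a^+=-1.5575
step 4: x_pred=-3.3009  r=6.4009  x^+=-0.1709  v^+=-1.2975  a^+=0.2271
step 5: x_pred=-1.1250  r=-2.9450  x^+=-2.5651  v^+=-1.8935  a^+=-0.5940
step 6: x_pred=-4.2463  r=6.2463  x^+=-1.1919  v^+=-0.7181  a^+=1.1475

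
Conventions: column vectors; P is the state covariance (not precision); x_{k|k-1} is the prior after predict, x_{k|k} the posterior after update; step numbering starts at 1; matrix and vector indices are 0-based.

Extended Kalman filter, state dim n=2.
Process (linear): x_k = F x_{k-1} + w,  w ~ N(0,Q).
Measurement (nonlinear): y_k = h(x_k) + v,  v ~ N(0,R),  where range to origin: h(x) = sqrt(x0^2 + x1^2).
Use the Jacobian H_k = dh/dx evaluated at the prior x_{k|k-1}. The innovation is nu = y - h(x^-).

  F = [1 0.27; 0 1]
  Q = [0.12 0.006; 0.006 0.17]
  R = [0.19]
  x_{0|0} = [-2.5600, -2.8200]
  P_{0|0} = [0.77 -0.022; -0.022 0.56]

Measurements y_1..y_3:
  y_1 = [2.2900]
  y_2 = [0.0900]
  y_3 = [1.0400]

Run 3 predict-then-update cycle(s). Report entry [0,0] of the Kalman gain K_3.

step 1: x^-=[-3.3214, -2.8200]  P^-=[0.9189 0.1352; 0.1352 0.7300]  H_jac=[-0.7623 -0.6472]  S=[1.1632]  K=[-0.6775; -0.4948]  nu=[-2.0671]  x^+=[-1.9211, -1.7972]  P^+=[0.3851 -0.2547; -0.2547 0.4452]
step 2: x^-=[-2.4063, -1.7972]  P^-=[0.4000 -0.1285; -0.1285 0.6152]  H_jac=[-0.8012 -0.5984]  S=[0.5439]  K=[-0.4479; -0.4876]  nu=[-2.9134]  x^+=[-1.1014, -0.3766]  P^+=[0.2909 -0.2473; -0.2473 0.4859]
step 3: x^-=[-1.2031, -0.3766]  P^-=[0.3128 -0.1101; -0.1101 0.6559]  H_jac=[-0.9543 -0.2987]  S=[0.4707]  K=[-0.5644; -0.1931]  nu=[-0.2206]  x^+=[-1.0785, -0.3340]  P^+=[0.1629 -0.1614; -0.1614 0.6384]

K[0,0] = -0.5644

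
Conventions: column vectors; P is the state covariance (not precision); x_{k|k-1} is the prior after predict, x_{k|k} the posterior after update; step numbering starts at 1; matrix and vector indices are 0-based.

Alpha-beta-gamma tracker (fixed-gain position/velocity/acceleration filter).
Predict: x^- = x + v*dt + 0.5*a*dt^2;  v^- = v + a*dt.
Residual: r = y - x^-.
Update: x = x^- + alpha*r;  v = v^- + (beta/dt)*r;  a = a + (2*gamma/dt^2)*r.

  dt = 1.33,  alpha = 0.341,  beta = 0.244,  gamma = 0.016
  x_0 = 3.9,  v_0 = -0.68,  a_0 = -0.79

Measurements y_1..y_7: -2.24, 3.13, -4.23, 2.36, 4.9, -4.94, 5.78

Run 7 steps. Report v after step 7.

step 1: x_pred=2.2969  r=-4.5369  x^+=0.7498  v^+=-2.5630  a^+=-0.8721
step 2: x_pred=-3.4303  r=6.5603  x^+=-1.1933  v^+=-2.5193  a^+=-0.7534
step 3: x_pred=-5.2103  r=0.9803  x^+=-4.8760  v^+=-3.3415  a^+=-0.7357
step 4: x_pred=-9.9709  r=12.3309  x^+=-5.7661  v^+=-2.0577  a^+=-0.5126
step 5: x_pred=-8.9562  r=13.8562  x^+=-4.2312  v^+=-0.1974  a^+=-0.2619
step 6: x_pred=-4.7255  r=-0.2145  x^+=-4.7986  v^+=-0.5852  a^+=-0.2658
step 7: x_pred=-5.8120  r=11.5920  x^+=-1.8591  v^+=1.1880  a^+=-0.0561

v_post = 1.1880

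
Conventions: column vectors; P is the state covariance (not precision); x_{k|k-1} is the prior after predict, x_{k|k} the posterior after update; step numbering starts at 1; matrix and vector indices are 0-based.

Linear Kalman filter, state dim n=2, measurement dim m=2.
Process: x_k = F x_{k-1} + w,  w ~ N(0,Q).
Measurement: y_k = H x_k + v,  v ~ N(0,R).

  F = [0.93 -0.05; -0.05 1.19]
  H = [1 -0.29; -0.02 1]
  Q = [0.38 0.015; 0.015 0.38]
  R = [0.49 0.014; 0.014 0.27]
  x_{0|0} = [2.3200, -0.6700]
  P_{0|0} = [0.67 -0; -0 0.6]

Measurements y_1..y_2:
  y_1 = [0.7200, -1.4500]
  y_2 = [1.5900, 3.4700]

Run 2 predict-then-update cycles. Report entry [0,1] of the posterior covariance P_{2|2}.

P_post[0,1] = 0.0470

step 1: x^-=[2.1911, -0.9133]  P^-=[0.9610 -0.0519; -0.0519 1.2313]  S=[1.5846 -0.4145; -0.4145 1.5038]  K=[0.6505 0.1320; -0.0471 0.8065]  nu=[-1.7360, -0.4929]  x^+=[0.9969, -1.2290]  P^+=[0.3355 0.0515; 0.0515 0.2181]
step 2: x^-=[0.9885, -1.5124]  P^-=[0.6659 0.0435; 0.0435 0.6836]  S=[1.1882 -0.1538; -0.1538 0.9521]  K=[0.5658 0.1231; -0.0382 0.7109]  nu=[0.1629, 5.0021]  x^+=[1.6964, 2.0374]  P^+=[0.2926 0.0470; 0.0470 0.1923]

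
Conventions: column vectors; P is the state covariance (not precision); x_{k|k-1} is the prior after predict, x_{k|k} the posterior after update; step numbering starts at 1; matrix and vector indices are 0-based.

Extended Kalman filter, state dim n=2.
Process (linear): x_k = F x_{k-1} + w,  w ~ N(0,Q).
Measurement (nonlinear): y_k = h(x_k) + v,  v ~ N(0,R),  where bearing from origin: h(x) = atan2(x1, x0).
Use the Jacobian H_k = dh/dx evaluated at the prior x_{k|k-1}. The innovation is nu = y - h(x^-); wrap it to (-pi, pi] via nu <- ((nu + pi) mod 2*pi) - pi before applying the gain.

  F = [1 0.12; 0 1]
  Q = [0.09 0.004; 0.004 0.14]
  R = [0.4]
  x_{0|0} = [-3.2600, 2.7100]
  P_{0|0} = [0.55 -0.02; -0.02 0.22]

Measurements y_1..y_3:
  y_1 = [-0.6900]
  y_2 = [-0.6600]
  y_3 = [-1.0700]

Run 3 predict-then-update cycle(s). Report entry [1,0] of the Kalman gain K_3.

K[1,0] = -0.0703

step 1: x^-=[-2.9348, 2.7100]  P^-=[0.6384 0.0104; 0.0104 0.3600]  H_jac=[-0.1698 -0.1839]  S=[0.4312]  K=[-0.2558; -0.1576]  nu=[-3.0860]  x^+=[-2.1453, 3.1964]  P^+=[0.6101 -0.0070; -0.0070 0.3493]
step 2: x^-=[-1.7617, 3.1964]  P^-=[0.7035 0.0389; 0.0389 0.4893]  H_jac=[-0.2400 -0.1323]  S=[0.4515]  K=[-0.3853; -0.1640]  nu=[-2.7345]  x^+=[-0.7082, 3.6449]  P^+=[0.6365 0.0104; 0.0104 0.4771]
step 3: x^-=[-0.2708, 3.6449]  P^-=[0.7358 0.0717; 0.0717 0.6171]  H_jac=[-0.2729 -0.0203]  S=[0.4558]  K=[-0.4436; -0.0703]  nu=[-2.7150]  x^+=[0.9337, 3.8359]  P^+=[0.6461 0.0574; 0.0574 0.6149]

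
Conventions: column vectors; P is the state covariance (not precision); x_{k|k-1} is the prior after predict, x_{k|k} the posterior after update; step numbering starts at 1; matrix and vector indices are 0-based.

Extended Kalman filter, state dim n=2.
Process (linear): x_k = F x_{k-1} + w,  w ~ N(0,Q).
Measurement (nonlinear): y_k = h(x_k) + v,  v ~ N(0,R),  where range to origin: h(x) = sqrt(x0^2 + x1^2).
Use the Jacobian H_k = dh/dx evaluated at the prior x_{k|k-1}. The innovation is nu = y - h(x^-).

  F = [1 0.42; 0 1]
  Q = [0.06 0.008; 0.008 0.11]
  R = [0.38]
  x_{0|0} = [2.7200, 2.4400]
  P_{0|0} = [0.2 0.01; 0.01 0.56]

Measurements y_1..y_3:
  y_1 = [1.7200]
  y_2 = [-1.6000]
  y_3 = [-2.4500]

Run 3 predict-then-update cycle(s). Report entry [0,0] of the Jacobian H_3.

step 1: x^-=[3.7448, 2.4400]  P^-=[0.3672 0.2532; 0.2532 0.6700]  H_jac=[0.8378 0.5459]  S=[1.0691]  K=[0.4171; 0.5406]  nu=[-2.7496]  x^+=[2.5980, 0.9536]  P^+=[0.1812 0.0122; 0.0122 0.3576]
step 2: x^-=[2.9986, 0.9536]  P^-=[0.3145 0.1704; 0.1704 0.4676]  H_jac=[0.9530 0.3031]  S=[0.8070]  K=[0.4354; 0.3768]  nu=[-4.7466]  x^+=[0.9319, -0.8348]  P^+=[0.1615 0.0380; 0.0380 0.3530]
step 3: x^-=[0.5813, -0.8348]  P^-=[0.3157 0.1942; 0.1942 0.4630]  H_jac=[0.5714 -0.8207]  S=[0.6128]  K=[0.0343; -0.4390]  nu=[-3.4672]  x^+=[0.4625, 0.6873]  P^+=[0.3150 0.2035; 0.2035 0.3449]

H_jac[0,0] = 0.5714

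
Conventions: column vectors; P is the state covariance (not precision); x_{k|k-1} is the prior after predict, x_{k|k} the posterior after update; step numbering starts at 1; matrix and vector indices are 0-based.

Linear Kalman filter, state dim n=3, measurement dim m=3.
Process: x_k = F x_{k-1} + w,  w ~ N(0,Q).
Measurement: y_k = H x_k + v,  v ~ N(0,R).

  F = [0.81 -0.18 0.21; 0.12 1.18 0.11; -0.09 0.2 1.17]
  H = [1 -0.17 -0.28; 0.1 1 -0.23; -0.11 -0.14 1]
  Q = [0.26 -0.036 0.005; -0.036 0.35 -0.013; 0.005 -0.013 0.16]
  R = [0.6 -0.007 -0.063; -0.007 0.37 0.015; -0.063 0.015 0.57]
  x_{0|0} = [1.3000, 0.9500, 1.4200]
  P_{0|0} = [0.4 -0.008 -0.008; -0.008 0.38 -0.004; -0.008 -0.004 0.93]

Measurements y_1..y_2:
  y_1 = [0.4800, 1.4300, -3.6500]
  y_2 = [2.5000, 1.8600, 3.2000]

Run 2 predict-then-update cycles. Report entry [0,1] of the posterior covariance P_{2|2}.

step 1: x^-=[1.1802, 1.4332, 1.7344]  P^-=[0.5757 -0.0656 0.1825; -0.0656 0.8926 0.1861; 0.1825 0.1861 1.4516]  S=[1.2531 -0.1641 -0.3398; -0.1641 1.2380 -0.2271; -0.3398 -0.2271 1.9518]  K=[0.4761 0.0511 0.1546; -0.0987 0.6859 0.0976; -0.0045 0.0273 0.7225]  nu=[0.0291, 0.2777, -5.0539]  x^+=[0.4269, 1.1274, -1.9096]  P^+=[0.3033 0.0091 0.0935; 0.0091 0.2809 0.1125; 0.0935 0.1125 0.4385]
step 2: x^-=[-0.2581, 1.1715, -2.0471]  P^-=[0.5081 -0.0113 0.1500; -0.0113 0.7851 0.2757; 0.1500 0.2757 0.8066]  S=[1.1401 -0.1539 -0.2061; -0.1539 1.0668 0.0187; -0.2061 0.0187 1.2876]  K=[0.4456 0.0665 0.1447; -0.0862 0.6611 0.1063; 0.0101 0.0898 0.5840]  nu=[2.3841, 0.2434, 5.3828]  x^+=[1.5994, 1.6991, 1.1421]  P^+=[0.2854 0.0156 0.0890; 0.0156 0.2719 0.1157; 0.0890 0.1157 0.3596]

P_post[0,1] = 0.0156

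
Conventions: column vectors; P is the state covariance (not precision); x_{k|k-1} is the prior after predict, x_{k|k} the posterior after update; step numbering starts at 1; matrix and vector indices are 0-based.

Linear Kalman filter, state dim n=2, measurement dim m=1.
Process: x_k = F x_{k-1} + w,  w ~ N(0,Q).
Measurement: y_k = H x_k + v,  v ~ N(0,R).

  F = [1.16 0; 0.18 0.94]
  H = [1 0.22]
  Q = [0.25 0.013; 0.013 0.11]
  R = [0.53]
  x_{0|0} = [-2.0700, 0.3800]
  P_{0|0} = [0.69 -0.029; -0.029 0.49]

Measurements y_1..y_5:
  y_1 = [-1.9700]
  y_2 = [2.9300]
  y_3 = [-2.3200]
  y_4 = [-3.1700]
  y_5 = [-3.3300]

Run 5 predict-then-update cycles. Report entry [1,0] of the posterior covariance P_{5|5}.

P_post[1,0] = -0.0713

step 1: x^-=[-2.4012, -0.0154]  P^-=[1.1785 0.1255; 0.1255 0.5555]  S=[1.7905]  K=[0.6736; 0.1383]  nu=[0.4346]  x^+=[-2.1085, 0.0447]  P^+=[0.3661 -0.0414; -0.0414 0.5213]
step 2: x^-=[-2.4458, -0.3375]  P^-=[0.7426 0.0443; 0.0443 0.5684]  S=[1.3196]  K=[0.5701; 0.1284]  nu=[5.4501]  x^+=[0.6614, 0.3621]  P^+=[0.3137 -0.0522; -0.0522 0.5467]
step 3: x^-=[0.7673, 0.4594]  P^-=[0.6721 0.0215; 0.0215 0.5855]  S=[1.2399]  K=[0.5459; 0.1213]  nu=[-3.1884]  x^+=[-0.9731, 0.0728]  P^+=[0.3026 -0.0605; -0.0605 0.5673]
step 4: x^-=[-1.1288, -0.1067]  P^-=[0.6572 0.0102; 0.0102 0.6006]  S=[1.2208]  K=[0.5402; 0.1166]  nu=[-2.0177]  x^+=[-2.2188, -0.3419]  P^+=[0.3010 -0.0667; -0.0667 0.5840]
step 5: x^-=[-2.5738, -0.7208]  P^-=[0.6550 0.0031; 0.0031 0.6132]  S=[1.2160]  K=[0.5392; 0.1135]  nu=[-0.5976]  x^+=[-2.8960, -0.7886]  P^+=[0.3015 -0.0713; -0.0713 0.5975]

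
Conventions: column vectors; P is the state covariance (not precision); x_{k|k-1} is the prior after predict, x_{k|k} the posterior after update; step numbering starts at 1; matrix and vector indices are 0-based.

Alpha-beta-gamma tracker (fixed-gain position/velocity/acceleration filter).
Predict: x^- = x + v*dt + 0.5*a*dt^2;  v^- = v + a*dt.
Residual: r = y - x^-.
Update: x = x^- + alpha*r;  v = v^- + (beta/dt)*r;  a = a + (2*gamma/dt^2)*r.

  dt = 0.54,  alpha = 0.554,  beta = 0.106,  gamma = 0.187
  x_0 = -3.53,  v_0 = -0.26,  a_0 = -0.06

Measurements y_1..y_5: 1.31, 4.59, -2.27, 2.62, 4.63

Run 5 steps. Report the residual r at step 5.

resid = -3.6347

step 1: x_pred=-3.6791  r=4.9891  x^+=-0.9152  v^+=0.6870  a^+=6.3390
step 2: x_pred=0.3800  r=4.2100  x^+=2.7123  v^+=4.9364  a^+=11.7386
step 3: x_pred=7.0895  r=-9.3595  x^+=1.9043  v^+=9.4380  a^+=-0.2657
step 4: x_pred=6.9621  r=-4.3421  x^+=4.5566  v^+=8.4422  a^+=-5.8348
step 5: x_pred=8.2647  r=-3.6347  x^+=6.2511  v^+=4.5779  a^+=-10.4965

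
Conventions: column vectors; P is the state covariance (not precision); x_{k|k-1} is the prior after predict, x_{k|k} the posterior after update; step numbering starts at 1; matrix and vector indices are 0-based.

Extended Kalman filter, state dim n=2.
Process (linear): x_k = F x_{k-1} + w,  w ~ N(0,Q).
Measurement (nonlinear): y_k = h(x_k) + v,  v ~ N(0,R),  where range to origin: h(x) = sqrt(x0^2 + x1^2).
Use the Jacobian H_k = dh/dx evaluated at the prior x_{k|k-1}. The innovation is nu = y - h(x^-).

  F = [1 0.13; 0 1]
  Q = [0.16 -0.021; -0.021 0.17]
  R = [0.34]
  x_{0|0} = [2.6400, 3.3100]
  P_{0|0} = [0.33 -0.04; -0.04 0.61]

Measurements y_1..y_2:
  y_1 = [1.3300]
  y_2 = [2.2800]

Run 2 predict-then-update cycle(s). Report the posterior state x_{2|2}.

x_post = [2.0161, 1.3592]

step 1: x^-=[3.0703, 3.3100]  P^-=[0.4899 0.0183; 0.0183 0.7800]  H_jac=[0.6801 0.7332]  S=[1.0041]  K=[0.3452; 0.5819]  nu=[-3.1847]  x^+=[1.9710, 1.4567]  P^+=[0.3703 -0.1834; -0.1834 0.4400]
step 2: x^-=[2.1604, 1.4567]  P^-=[0.4900 -0.1472; -0.1472 0.6100]  H_jac=[0.8291 0.5591]  S=[0.7311]  K=[0.4432; 0.2995]  nu=[-0.3256]  x^+=[2.0161, 1.3592]  P^+=[0.3464 -0.2442; -0.2442 0.5444]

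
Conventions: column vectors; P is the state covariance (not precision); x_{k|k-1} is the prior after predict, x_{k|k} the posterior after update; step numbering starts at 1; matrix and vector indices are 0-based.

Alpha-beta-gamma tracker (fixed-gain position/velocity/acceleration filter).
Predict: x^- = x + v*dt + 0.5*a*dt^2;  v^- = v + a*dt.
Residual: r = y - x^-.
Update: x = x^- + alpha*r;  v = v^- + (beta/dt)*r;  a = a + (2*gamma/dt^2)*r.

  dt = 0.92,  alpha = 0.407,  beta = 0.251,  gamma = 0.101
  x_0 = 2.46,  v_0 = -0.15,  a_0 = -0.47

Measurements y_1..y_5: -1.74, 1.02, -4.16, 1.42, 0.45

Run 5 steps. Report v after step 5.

v_post = 0.2810

step 1: x_pred=2.1231  r=-3.8631  x^+=0.5508  v^+=-1.6364  a^+=-1.3920
step 2: x_pred=-1.5437  r=2.5637  x^+=-0.5003  v^+=-2.2175  a^+=-0.7801
step 3: x_pred=-2.8705  r=-1.2895  x^+=-3.3953  v^+=-3.2870  a^+=-1.0879
step 4: x_pred=-6.8798  r=8.2998  x^+=-3.5018  v^+=-2.0234  a^+=0.8930
step 5: x_pred=-4.9854  r=5.4354  x^+=-2.7732  v^+=0.2810  a^+=2.1902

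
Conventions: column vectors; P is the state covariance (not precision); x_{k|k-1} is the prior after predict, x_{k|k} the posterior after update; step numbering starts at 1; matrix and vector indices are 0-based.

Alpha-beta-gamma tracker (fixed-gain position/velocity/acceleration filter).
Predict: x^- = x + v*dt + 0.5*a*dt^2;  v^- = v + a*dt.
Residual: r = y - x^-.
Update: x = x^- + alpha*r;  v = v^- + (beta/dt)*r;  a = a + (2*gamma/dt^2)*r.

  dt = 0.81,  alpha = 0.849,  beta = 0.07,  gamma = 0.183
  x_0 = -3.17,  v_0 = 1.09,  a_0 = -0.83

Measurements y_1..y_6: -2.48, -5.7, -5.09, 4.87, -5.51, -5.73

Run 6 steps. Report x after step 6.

step 1: x_pred=-2.5594  r=0.0794  x^+=-2.4920  v^+=0.4246  a^+=-0.7857
step 2: x_pred=-2.4058  r=-3.2942  x^+=-5.2026  v^+=-0.4966  a^+=-2.6233
step 3: x_pred=-6.4654  r=1.3754  x^+=-5.2977  v^+=-2.5026  a^+=-1.8561
step 4: x_pred=-7.9337  r=12.8037  x^+=2.9366  v^+=-2.8995  a^+=5.2863
step 5: x_pred=2.3222  r=-7.8322  x^+=-4.3273  v^+=0.7055  a^+=0.9172
step 6: x_pred=-3.4550  r=-2.2750  x^+=-5.3865  v^+=1.2519  a^+=-0.3519

x_post = -5.3865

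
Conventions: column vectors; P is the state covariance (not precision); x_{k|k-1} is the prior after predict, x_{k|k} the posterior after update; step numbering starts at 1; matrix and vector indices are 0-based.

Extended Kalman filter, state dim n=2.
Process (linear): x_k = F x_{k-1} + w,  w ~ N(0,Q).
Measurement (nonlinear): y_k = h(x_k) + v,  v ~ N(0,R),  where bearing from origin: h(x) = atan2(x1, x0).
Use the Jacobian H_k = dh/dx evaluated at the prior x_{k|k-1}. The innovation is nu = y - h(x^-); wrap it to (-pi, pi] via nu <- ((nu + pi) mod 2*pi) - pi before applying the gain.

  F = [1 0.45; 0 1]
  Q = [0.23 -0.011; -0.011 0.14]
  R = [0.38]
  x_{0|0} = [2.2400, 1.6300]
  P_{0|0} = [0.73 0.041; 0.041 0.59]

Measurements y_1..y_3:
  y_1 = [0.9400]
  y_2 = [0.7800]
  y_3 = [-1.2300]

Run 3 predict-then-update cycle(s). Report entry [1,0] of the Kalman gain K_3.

K[1,0] = 0.2464

step 1: x^-=[2.9735, 1.6300]  P^-=[1.1164 0.2955; 0.2955 0.7300]  H_jac=[-0.1418 0.2586]  S=[0.4296]  K=[-0.1905; 0.3419]  nu=[0.4386]  x^+=[2.8900, 1.7800]  P^+=[1.1008 0.3235; 0.3235 0.6798]
step 2: x^-=[3.6909, 1.7800]  P^-=[1.7596 0.6184; 0.6184 0.8198]  H_jac=[-0.1060 0.2198]  S=[0.4106]  K=[-0.1232; 0.2792]  nu=[0.3307]  x^+=[3.6502, 1.8723]  P^+=[1.7533 0.6325; 0.6325 0.7878]
step 3: x^-=[4.4927, 1.8723]  P^-=[2.7121 0.9760; 0.9760 0.9278]  H_jac=[-0.0790 0.1896]  S=[0.4011]  K=[-0.0729; 0.2464]  nu=[-1.6249]  x^+=[4.6112, 1.4720]  P^+=[2.7100 0.9832; 0.9832 0.9034]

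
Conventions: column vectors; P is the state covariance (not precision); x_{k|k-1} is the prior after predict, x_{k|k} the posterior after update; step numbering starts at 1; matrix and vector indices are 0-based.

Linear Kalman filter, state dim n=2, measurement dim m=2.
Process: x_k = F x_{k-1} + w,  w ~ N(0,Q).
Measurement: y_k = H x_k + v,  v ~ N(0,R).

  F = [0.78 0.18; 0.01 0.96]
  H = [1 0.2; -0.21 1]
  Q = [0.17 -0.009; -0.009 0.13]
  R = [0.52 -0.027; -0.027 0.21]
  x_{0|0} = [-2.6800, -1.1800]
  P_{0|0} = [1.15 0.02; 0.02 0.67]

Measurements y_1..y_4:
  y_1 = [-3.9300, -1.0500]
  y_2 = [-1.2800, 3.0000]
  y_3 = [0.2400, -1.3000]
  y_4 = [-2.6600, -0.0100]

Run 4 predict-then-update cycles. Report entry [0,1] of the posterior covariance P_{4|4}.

P_post[0,1] = 0.0144

step 1: x^-=[-2.3028, -1.1596]  P^-=[0.8970 0.1308; 0.1308 0.7480]  S=[1.4992 0.0595; 0.0595 0.9426]  K=[0.6197 -0.1002; 0.1571 0.7545]  nu=[-1.3953, -0.3740]  x^+=[-3.1300, -1.6609]  P^+=[0.3191 0.0292; 0.0292 0.1603]
step 2: x^-=[-2.7404, -1.6258]  P^-=[0.3776 0.0431; 0.0431 0.2784]  S=[0.9259 -0.0093; -0.0093 0.4869]  K=[0.4164 -0.0663; 0.1123 0.5552]  nu=[1.7855, 4.0503]  x^+=[-2.2654, 0.8236]  P^+=[0.2144 0.0198; 0.0198 0.1177]
step 3: x^-=[-1.6188, 0.7680]  P^-=[0.3098 0.0279; 0.0279 0.2389]  S=[0.8505 -0.0175; -0.0175 0.4508]  K=[0.3694 -0.0680; 0.0997 0.5208]  nu=[1.7052, -2.4080]  x^+=[-0.8251, -0.3160]  P^+=[0.1908 0.0158; 0.0158 0.1100]
step 4: x^-=[-0.7004, -0.3116]  P^-=[0.2941 0.0234; 0.0234 0.2317]  S=[0.8327 -0.0200; -0.0200 0.4448]  K=[0.3571 -0.0702; 0.0961 0.5141]  nu=[-1.8973, 0.1545]  x^+=[-1.3887, -0.4144]  P^+=[0.1847 0.0144; 0.0144 0.1084]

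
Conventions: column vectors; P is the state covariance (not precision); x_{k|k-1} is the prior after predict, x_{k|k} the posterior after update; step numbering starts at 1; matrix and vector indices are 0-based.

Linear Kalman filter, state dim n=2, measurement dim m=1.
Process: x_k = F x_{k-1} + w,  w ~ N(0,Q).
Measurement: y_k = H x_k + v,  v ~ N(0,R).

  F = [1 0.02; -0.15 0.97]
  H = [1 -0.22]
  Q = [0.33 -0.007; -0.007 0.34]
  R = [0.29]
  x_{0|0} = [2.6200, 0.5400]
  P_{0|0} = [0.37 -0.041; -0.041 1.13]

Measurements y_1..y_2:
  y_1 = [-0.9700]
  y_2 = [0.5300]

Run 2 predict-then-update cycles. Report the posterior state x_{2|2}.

step 1: x^-=[2.6308, 0.1308]  P^-=[0.6988 -0.0802; -0.0802 1.4235]  S=[1.0930]  K=[0.6555; -0.3599]  nu=[-3.5720]  x^+=[0.2894, 1.4164]  P^+=[0.2292 0.1776; 0.1776 1.2819]
step 2: x^-=[0.3177, 1.3305]  P^-=[0.5668 0.1553; 0.1553 1.4996]  S=[0.8611]  K=[0.6186; -0.2028]  nu=[0.5050]  x^+=[0.6301, 1.2281]  P^+=[0.2373 0.2633; 0.2633 1.4642]

x_post = [0.6301, 1.2281]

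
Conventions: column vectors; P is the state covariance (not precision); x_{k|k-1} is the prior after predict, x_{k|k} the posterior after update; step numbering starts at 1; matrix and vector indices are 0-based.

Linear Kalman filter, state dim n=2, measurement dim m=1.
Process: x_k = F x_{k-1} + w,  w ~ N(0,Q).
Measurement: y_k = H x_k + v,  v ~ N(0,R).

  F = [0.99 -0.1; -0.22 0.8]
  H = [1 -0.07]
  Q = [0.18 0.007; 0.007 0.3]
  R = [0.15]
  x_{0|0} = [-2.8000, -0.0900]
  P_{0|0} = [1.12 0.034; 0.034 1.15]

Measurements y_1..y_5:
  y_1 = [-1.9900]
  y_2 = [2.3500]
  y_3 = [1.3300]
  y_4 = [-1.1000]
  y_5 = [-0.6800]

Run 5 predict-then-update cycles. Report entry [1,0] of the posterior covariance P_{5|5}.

step 1: x^-=[-2.7630, 0.5440]  P^-=[1.2825 -0.3013; -0.3013 1.0782]  S=[1.4799]  K=[0.8808; -0.2546]  nu=[0.8111]  x^+=[-2.0486, 0.3375]  P^+=[0.1343 0.0306; 0.0306 0.9823]
step 2: x^-=[-2.0618, 0.7207]  P^-=[0.3154 -0.0759; -0.0759 0.9244]  S=[0.4805]  K=[0.6674; -0.2927]  nu=[4.4623]  x^+=[0.9161, -0.5854]  P^+=[0.1014 0.0179; 0.0179 0.8833]
step 3: x^-=[0.9654, -0.6699]  P^-=[0.2846 -0.0711; -0.0711 0.8639]  S=[0.4488]  K=[0.6453; -0.2933]  nu=[0.3177]  x^+=[1.1704, -0.7630]  P^+=[0.0978 0.0138; 0.0138 0.8253]
step 4: x^-=[1.2350, -0.8679]  P^-=[0.2813 -0.0691; -0.0691 0.8281]  S=[0.4451]  K=[0.6430; -0.2855]  nu=[-2.3958]  x^+=[-0.3054, -0.1839]  P^+=[0.0973 0.0126; 0.0126 0.7918]
step 5: x^-=[-0.2840, -0.0800]  P^-=[0.2808 -0.0673; -0.0673 0.8070]  S=[0.4442]  K=[0.6428; -0.2787]  nu=[-0.4016]  x^+=[-0.5421, 0.0320]  P^+=[0.0973 0.0123; 0.0123 0.7725]

P_post[1,0] = 0.0123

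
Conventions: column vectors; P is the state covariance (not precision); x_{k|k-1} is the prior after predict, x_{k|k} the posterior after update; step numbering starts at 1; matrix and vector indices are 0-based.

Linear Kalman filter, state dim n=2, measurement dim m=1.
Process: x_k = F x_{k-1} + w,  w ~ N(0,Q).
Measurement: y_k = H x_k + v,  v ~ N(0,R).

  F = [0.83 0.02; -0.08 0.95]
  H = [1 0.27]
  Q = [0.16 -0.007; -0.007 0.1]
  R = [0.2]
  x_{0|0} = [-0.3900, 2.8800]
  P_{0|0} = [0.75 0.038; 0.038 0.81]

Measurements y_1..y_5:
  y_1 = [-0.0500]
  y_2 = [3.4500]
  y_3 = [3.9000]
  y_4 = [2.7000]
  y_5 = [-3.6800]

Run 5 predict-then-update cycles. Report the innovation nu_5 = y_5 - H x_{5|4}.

innov = [-6.0044]

step 1: x^-=[-0.2661, 2.7672]  P^-=[0.6783 -0.0115; -0.0115 0.8300]  S=[0.9326]  K=[0.7240; 0.2280]  nu=[-0.5310]  x^+=[-0.6506, 2.6461]  P^+=[0.1895 -0.1654; -0.1654 0.7816]
step 2: x^-=[-0.4870, 2.5659]  P^-=[0.2853 -0.1349; -0.1349 0.8317]  S=[0.4731]  K=[0.5261; 0.1895]  nu=[3.2443]  x^+=[1.2198, 3.1807]  P^+=[0.1544 -0.1821; -0.1821 0.8147]
step 3: x^-=[1.0760, 2.9241]  P^-=[0.2606 -0.1450; -0.1450 0.8640]  S=[0.4453]  K=[0.4974; 0.1981]  nu=[2.0345]  x^+=[2.0879, 3.3271]  P^+=[0.1505 -0.1889; -0.1889 0.8465]
step 4: x^-=[1.7995, 2.9937]  P^-=[0.2577 -0.1496; -0.1496 0.8936]  S=[0.4421]  K=[0.4916; 0.2074]  nu=[0.0922]  x^+=[1.8448, 3.0129]  P^+=[0.1509 -0.1947; -0.1947 0.8746]
step 5: x^-=[1.5915, 2.7146]  P^-=[0.2578 -0.1536; -0.1536 0.9199]  S=[0.4420]  K=[0.4896; 0.2145]  nu=[-6.0044]  x^+=[-1.3480, 1.4268]  P^+=[0.1519 -0.2000; -0.2000 0.8996]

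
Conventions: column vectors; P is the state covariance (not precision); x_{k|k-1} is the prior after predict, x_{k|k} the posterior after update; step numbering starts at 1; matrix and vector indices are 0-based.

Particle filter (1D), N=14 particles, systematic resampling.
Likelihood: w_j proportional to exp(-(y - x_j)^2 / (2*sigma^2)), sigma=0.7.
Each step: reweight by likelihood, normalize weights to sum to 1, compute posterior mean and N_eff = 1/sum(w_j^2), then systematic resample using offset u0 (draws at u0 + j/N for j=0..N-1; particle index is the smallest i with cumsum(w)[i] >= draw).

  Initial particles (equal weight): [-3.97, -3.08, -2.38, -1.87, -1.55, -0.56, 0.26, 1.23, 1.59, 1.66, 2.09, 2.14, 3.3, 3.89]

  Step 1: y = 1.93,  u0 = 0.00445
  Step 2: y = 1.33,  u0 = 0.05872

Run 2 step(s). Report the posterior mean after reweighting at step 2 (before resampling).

step 1: w=[0.0000, 0.0000, 0.0000, 0.0000, 0.0000, 0.0004, 0.0127, 0.1324, 0.1940, 0.2027, 0.2127, 0.2087, 0.0322, 0.0043]  mean=1.8249  Neff=5.3695  idx=[6, 7, 8, 8, 8, 9, 9, 9, 10, 10, 10, 11, 11, 11]
step 2: w=[0.0311, 0.0991, 0.0935, 0.0935, 0.0935, 0.0896, 0.0896, 0.0896, 0.0555, 0.0555, 0.0555, 0.0513, 0.0513, 0.0513]  mean=1.6996  Neff=12.7804  idx=[1, 1, 2, 3, 4, 5, 5, 6, 7, 8, 9, 10, 12, 13]

post_mean = 1.6996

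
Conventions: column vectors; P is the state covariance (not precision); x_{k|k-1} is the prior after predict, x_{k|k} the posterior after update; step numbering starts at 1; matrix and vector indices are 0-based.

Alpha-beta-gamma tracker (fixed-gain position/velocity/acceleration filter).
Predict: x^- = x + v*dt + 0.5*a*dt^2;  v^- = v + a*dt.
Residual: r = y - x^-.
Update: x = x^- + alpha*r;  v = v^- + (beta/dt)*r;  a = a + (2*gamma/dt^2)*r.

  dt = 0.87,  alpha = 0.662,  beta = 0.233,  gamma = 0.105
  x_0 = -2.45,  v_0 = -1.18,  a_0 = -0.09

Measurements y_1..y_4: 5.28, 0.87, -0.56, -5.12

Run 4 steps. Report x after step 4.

step 1: x_pred=-3.5107  r=8.7907  x^+=2.3088  v^+=1.0960  a^+=2.3489
step 2: x_pred=4.1512  r=-3.2812  x^+=1.9791  v^+=2.2608  a^+=1.4386
step 3: x_pred=4.4904  r=-5.0504  x^+=1.1470  v^+=2.1598  a^+=0.0374
step 4: x_pred=3.0402  r=-8.1602  x^+=-2.3619  v^+=0.0069  a^+=-2.2267

x_post = -2.3619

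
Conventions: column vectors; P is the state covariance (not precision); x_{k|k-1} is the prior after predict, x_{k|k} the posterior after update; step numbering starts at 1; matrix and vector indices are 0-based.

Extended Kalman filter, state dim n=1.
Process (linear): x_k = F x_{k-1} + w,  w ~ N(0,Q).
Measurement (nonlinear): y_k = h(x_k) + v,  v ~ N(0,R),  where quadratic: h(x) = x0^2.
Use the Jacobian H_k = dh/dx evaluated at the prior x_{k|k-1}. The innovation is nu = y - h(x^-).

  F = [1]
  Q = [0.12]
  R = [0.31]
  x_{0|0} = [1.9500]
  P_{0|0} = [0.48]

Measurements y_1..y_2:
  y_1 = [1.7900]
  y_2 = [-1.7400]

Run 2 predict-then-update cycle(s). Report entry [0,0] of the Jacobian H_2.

step 1: x^-=[1.9500]  P^-=[0.6000]  H_jac=[3.9000]  S=[9.4360]  K=[0.2480]  nu=[-2.0125]  x^+=[1.4509]  P^+=[0.0197]
step 2: x^-=[1.4509]  P^-=[0.1397]  H_jac=[2.9019]  S=[1.4865]  K=[0.2727]  nu=[-3.8452]  x^+=[0.4022]  P^+=[0.0291]

H_jac[0,0] = 2.9019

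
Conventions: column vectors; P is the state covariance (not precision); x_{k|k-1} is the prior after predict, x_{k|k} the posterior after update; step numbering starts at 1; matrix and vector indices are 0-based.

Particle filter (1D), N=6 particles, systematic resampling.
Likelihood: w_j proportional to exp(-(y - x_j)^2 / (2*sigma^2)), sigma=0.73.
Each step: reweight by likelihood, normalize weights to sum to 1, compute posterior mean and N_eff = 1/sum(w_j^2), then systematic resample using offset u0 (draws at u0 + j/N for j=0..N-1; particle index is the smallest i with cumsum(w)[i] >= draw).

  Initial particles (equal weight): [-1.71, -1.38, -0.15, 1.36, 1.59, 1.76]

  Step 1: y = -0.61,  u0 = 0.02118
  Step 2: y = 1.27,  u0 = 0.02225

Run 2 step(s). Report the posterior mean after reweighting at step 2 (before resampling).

step 1: w=[0.1829, 0.3264, 0.4668, 0.0149, 0.0061, 0.0029]  mean=-0.7981  Neff=2.7923  idx=[0, 1, 1, 2, 2, 2]
step 2: w=[0.0005, 0.0030, 0.0030, 0.3311, 0.3311, 0.3311]  mean=-0.1583  Neff=3.0396  idx=[3, 3, 4, 4, 5, 5]

post_mean = -0.1583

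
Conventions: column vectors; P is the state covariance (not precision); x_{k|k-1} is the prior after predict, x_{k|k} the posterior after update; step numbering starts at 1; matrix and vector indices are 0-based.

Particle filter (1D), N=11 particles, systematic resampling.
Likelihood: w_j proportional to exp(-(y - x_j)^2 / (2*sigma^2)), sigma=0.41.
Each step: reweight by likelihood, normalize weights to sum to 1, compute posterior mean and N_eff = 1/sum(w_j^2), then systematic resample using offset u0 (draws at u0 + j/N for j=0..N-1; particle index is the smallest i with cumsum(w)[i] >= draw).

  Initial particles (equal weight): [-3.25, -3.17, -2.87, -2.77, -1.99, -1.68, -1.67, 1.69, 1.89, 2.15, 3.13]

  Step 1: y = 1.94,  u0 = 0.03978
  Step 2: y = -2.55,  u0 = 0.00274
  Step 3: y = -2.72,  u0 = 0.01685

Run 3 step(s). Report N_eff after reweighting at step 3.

step 1: w=[0.0000, 0.0000, 0.0000, 0.0000, 0.0000, 0.0000, 0.0000, 0.3059, 0.3656, 0.3231, 0.0055]  mean=1.9196  Neff=3.0154  idx=[7, 7, 7, 8, 8, 8, 8, 9, 9, 9, 9]
step 2: w=[0.3308, 0.3308, 0.3308, 0.0019, 0.0019, 0.0019, 0.0019, 0.0000, 0.0000, 0.0000, 0.0000]  mean=1.6915  Neff=3.0458  idx=[0, 0, 0, 0, 1, 1, 1, 1, 2, 2, 2]
step 3: w=[0.0909, 0.0909, 0.0909, 0.0909, 0.0909, 0.0909, 0.0909, 0.0909, 0.0909, 0.0909, 0.0909]  mean=1.6900  Neff=11.0000  idx=[0, 1, 2, 3, 4, 5, 6, 7, 8, 9, 10]

N_eff = 11.0000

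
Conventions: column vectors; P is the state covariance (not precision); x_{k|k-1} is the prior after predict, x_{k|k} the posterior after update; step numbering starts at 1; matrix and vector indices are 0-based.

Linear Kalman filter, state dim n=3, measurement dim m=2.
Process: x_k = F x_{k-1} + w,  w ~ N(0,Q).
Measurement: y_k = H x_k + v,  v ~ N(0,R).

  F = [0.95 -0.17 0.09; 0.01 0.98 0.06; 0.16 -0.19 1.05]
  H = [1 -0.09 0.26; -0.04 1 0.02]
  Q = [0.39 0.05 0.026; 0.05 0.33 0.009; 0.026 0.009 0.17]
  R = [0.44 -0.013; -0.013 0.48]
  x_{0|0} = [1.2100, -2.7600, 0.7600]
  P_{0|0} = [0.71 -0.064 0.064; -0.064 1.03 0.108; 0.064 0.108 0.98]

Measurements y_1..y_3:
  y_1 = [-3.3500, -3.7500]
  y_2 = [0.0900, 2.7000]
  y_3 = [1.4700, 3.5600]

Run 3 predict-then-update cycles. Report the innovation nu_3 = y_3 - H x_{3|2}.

step 1: x^-=[1.6871, -2.6471, 1.5160]  P^-=[1.0968 -0.1569 0.3167; -0.1569 1.3343 -0.0186; 0.3167 -0.0186 1.2881]  S=[1.8285 -0.3295; -0.3295 1.8279]  K=[0.6547 0.0116; -0.0227 0.7291; 0.3687 0.0634]  nu=[-5.6695, -1.0657]  x^+=[-2.0371, -3.2952, -0.6421]  P^+=[0.3178 0.0120 -0.1109; 0.0120 0.3507 0.0003; -0.1109 0.0003 1.0476]
step 2: x^-=[-1.4328, -3.2882, -0.3741]  P^-=[0.6726 0.0050 0.0698; 0.0050 0.6708 0.0101; 0.0698 0.0101 1.3076]  S=[1.2414 -0.0852; -0.0852 1.1523]  K=[0.5577 0.0234; -0.0026 0.5820; 0.3331 0.0537]  nu=[1.3242, 5.9383]  x^+=[-0.5552, 0.1643, 0.3856]  P^+=[0.2881 0.0187 -0.1590; 0.0187 0.2803 -0.0083; -0.1590 -0.0083 1.1696]
step 3: x^-=[-0.5207, 0.1786, 0.2849]  P^-=[0.6346 0.0199 0.0262; 0.0199 0.6026 0.0222; 0.0262 0.0222 1.4258]  S=[1.1849 -0.0593; -0.0593 1.0835]  K=[0.5411 0.0250; 0.0037 0.5561; 0.3365 0.0642]  nu=[1.9327, 3.3549]  x^+=[0.6089, 2.0513, 1.1508]  P^+=[0.2886 0.0203 -0.1887; 0.0203 0.2678 -0.0069; -0.1887 -0.0069 1.2897]

innov = [1.9327, 3.3549]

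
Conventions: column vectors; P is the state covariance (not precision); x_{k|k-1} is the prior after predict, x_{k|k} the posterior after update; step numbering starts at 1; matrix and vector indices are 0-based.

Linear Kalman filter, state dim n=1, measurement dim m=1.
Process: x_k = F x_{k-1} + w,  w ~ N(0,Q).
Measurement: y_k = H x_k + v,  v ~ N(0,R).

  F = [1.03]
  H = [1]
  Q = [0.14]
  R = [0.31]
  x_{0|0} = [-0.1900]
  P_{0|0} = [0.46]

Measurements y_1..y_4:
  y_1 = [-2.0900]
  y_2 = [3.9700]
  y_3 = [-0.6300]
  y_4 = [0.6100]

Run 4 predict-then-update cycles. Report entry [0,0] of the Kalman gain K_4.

step 1: x^-=[-0.1957]  P^-=[0.6280]  S=[0.9380]  K=[0.6695]  nu=[-1.8943]  x^+=[-1.4640]  P^+=[0.2075]
step 2: x^-=[-1.5079]  P^-=[0.3602]  S=[0.6702]  K=[0.5374]  nu=[5.4779]  x^+=[1.4362]  P^+=[0.1666]
step 3: x^-=[1.4793]  P^-=[0.3168]  S=[0.6268]  K=[0.5054]  nu=[-2.1093]  x^+=[0.4133]  P^+=[0.1567]
step 4: x^-=[0.4257]  P^-=[0.3062]  S=[0.6162]  K=[0.4969]  nu=[0.1843]  x^+=[0.5173]  P^+=[0.1540]

K[0,0] = 0.4969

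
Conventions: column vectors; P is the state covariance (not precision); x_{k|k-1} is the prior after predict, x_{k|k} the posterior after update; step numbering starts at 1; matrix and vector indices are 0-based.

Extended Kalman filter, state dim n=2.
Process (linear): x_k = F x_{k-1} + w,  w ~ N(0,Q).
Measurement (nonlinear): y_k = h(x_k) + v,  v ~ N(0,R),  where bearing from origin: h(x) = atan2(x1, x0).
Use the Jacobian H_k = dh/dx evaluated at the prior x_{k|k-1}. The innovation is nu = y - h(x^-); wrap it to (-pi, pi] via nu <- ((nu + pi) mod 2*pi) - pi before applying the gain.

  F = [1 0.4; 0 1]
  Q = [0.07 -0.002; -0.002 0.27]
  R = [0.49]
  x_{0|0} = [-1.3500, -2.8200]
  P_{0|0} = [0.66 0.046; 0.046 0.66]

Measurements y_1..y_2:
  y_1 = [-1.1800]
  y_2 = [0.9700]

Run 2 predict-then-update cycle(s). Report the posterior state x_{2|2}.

step 1: x^-=[-2.4780, -2.8200]  P^-=[0.8724 0.3080; 0.3080 0.9300]  H_jac=[0.2001 -0.1758]  S=[0.5320]  K=[0.2263; -0.1915]  nu=[1.1117]  x^+=[-2.2264, -3.0329]  P^+=[0.8451 0.3311; 0.3311 0.9105]
step 2: x^-=[-3.4395, -3.0329]  P^-=[1.3257 0.6933; 0.6933 1.1805]  H_jac=[0.1442 -0.1636]  S=[0.5164]  K=[0.1507; -0.1803]  nu=[-2.8942]  x^+=[-3.8756, -2.5112]  P^+=[1.3140 0.7073; 0.7073 1.1637]

x_post = [-3.8756, -2.5112]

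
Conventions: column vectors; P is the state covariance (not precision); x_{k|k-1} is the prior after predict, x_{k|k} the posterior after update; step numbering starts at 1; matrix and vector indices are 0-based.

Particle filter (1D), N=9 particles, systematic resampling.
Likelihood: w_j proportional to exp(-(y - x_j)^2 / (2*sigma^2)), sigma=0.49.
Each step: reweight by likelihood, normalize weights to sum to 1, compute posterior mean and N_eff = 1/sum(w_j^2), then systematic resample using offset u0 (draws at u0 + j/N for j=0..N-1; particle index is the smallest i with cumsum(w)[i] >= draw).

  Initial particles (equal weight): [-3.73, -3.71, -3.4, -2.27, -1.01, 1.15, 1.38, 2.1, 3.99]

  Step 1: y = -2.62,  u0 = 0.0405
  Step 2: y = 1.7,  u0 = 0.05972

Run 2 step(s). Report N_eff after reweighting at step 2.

step 1: w=[0.0629, 0.0689, 0.2305, 0.6340, 0.0037, 0.0000, 0.0000, 0.0000, 0.0000]  mean=-2.7168  Neff=2.1561  idx=[0, 2, 2, 3, 3, 3, 3, 3, 3]
step 2: w=[0.0000, 0.0000, 0.0000, 0.1667, 0.1667, 0.1667, 0.1667, 0.1667, 0.1667]  mean=-2.2700  Neff=6.0000  idx=[3, 4, 4, 5, 6, 6, 7, 8, 8]

N_eff = 6.0000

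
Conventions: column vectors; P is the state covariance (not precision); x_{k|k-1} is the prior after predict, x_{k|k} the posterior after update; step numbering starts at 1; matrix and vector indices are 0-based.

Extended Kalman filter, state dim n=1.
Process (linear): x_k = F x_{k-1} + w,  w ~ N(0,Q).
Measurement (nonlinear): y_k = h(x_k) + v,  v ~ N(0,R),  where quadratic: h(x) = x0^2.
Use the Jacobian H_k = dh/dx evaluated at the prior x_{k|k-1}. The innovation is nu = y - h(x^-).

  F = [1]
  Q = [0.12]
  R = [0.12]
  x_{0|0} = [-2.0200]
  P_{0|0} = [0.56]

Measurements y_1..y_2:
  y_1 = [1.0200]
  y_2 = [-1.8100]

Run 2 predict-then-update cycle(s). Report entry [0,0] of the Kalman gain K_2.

step 1: x^-=[-2.0200]  P^-=[0.6800]  H_jac=[-4.0400]  S=[11.2187]  K=[-0.2449]  nu=[-3.0604]  x^+=[-1.2706]  P^+=[0.0073]
step 2: x^-=[-1.2706]  P^-=[0.1273]  H_jac=[-2.5412]  S=[0.9419]  K=[-0.3434]  nu=[-3.4244]  x^+=[-0.0947]  P^+=[0.0162]

K[0,0] = -0.3434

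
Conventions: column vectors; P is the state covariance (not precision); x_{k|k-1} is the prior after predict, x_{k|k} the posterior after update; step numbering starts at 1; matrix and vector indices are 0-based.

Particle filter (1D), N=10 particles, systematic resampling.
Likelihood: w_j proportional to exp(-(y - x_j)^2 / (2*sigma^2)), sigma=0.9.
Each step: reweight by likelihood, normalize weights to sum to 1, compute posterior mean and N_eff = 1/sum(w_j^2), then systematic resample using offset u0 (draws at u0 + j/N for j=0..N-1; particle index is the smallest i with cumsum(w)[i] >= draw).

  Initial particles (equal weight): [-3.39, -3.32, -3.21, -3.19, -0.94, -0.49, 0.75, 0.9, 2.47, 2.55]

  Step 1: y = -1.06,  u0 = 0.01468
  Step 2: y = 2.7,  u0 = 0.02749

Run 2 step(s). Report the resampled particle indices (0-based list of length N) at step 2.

step 1: w=[0.0157, 0.0191, 0.0258, 0.0272, 0.4440, 0.3666, 0.0593, 0.0418, 0.0002, 0.0001]  mean=-0.8006  Neff=2.9512  idx=[0, 4, 4, 4, 4, 4, 5, 5, 5, 6]
step 2: w=[0.0000, 0.0027, 0.0027, 0.0027, 0.0027, 0.0027, 0.0182, 0.0182, 0.0182, 0.9317]  mean=0.6591  Neff=1.1507  idx=[6, 9, 9, 9, 9, 9, 9, 9, 9, 9]

resampled_idx = [6, 9, 9, 9, 9, 9, 9, 9, 9, 9]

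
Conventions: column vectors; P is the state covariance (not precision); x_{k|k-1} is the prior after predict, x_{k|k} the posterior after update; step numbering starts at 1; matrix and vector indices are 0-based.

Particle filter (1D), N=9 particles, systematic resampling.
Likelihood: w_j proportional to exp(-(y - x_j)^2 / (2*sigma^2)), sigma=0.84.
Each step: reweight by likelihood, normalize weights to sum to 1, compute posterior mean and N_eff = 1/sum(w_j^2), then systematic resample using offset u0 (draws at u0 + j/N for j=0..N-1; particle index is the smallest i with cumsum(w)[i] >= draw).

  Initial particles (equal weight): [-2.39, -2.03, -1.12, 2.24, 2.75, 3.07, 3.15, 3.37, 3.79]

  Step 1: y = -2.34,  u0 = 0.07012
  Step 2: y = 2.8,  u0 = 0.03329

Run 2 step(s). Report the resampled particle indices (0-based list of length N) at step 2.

step 1: w=[0.4377, 0.4096, 0.1527, 0.0000, 0.0000, 0.0000, 0.0000, 0.0000, 0.0000]  mean=-2.0486  Neff=2.6133  idx=[0, 0, 0, 0, 1, 1, 1, 2, 2]
step 2: w=[0.0001, 0.0001, 0.0001, 0.0001, 0.0018, 0.0018, 0.0018, 0.4971, 0.4971]  mean=-1.1255  Neff=2.0235  idx=[7, 7, 7, 7, 7, 8, 8, 8, 8]

resampled_idx = [7, 7, 7, 7, 7, 8, 8, 8, 8]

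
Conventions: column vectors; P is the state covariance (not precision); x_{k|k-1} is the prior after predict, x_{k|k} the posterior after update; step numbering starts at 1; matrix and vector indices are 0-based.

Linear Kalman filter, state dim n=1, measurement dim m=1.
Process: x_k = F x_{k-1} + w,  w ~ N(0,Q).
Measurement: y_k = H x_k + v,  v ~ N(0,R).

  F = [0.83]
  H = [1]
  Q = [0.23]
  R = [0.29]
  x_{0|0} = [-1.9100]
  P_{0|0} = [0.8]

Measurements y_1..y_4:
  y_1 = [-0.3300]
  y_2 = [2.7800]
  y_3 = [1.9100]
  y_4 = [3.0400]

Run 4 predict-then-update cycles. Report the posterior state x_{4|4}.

step 1: x^-=[-1.5853]  P^-=[0.7811]  S=[1.0711]  K=[0.7293]  nu=[1.2553]  x^+=[-0.6699]  P^+=[0.2115]
step 2: x^-=[-0.5560]  P^-=[0.3757]  S=[0.6657]  K=[0.5644]  nu=[3.3360]  x^+=[1.3267]  P^+=[0.1637]
step 3: x^-=[1.1012]  P^-=[0.3427]  S=[0.6327]  K=[0.5417]  nu=[0.8088]  x^+=[1.5393]  P^+=[0.1571]
step 4: x^-=[1.2776]  P^-=[0.3382]  S=[0.6282]  K=[0.5384]  nu=[1.7624]  x^+=[2.2264]  P^+=[0.1561]

x_post = [2.2264]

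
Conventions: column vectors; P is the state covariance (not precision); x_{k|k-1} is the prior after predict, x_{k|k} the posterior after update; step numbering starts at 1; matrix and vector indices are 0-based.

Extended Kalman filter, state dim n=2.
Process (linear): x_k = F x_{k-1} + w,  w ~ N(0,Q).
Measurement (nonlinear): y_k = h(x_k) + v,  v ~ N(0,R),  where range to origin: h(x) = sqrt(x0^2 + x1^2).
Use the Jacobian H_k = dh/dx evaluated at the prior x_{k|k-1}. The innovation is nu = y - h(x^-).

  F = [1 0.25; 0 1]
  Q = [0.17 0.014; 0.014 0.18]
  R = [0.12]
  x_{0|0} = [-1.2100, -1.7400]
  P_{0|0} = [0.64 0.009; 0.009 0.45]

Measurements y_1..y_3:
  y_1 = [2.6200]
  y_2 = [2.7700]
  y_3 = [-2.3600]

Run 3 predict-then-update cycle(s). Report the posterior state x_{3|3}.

x_post = [0.2864, 0.9647]

step 1: x^-=[-1.6450, -1.7400]  P^-=[0.8426 0.1355; 0.1355 0.6300]  H_jac=[-0.6870 -0.7267]  S=[0.9856]  K=[-0.6872; -0.5589]  nu=[0.2255]  x^+=[-1.8000, -1.8660]  P^+=[0.3772 -0.2431; -0.2431 0.3221]
step 2: x^-=[-2.2665, -1.8660]  P^-=[0.4457 -0.1485; -0.1485 0.5021]  H_jac=[-0.7720 -0.6356]  S=[0.4427]  K=[-0.5640; -0.4618]  nu=[-0.1658]  x^+=[-2.1730, -1.7895]  P^+=[0.3049 -0.2639; -0.2639 0.4077]
step 3: x^-=[-2.6203, -1.7895]  P^-=[0.3685 -0.1479; -0.1479 0.5877]  H_jac=[-0.8258 -0.5640]  S=[0.4204]  K=[-0.5253; -0.4978]  nu=[-5.5331]  x^+=[0.2864, 0.9647]  P^+=[0.2524 -0.2579; -0.2579 0.4835]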